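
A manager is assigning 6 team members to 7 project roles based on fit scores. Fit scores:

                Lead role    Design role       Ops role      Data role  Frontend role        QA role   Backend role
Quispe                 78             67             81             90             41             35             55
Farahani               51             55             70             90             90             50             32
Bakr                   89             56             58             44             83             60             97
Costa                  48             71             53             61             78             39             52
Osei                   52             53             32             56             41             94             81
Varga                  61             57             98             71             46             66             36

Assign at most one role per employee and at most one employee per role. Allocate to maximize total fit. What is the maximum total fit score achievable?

Optimal: Quispe→Data role (90 pts), Farahani→Frontend role (90 pts), Bakr→Backend role (97 pts), Costa→Design role (71 pts), Osei→QA role (94 pts), Varga→Ops role (98 pts) — total 90+90+97+71+94+98 = 540 pts.
Column-greedy (each role in turn goes to its best remaining employee) gives 532 pts, worse by 8.
Swapping Costa↔Farahani (Costa→Frontend role 78 pts, Farahani→Design role 55 pts) loses 28.

Max total: 540 pts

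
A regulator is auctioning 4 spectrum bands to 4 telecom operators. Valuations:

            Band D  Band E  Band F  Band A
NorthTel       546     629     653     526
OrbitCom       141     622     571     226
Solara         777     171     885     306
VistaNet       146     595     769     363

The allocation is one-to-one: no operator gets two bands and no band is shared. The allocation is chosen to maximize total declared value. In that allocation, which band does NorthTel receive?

This is a one-to-one assignment (maximum-weight bipartite matching).
Optimal: NorthTel→Band A ($526M), OrbitCom→Band E ($622M), Solara→Band D ($777M), VistaNet→Band F ($769M) — total 526+622+777+769 = $2694M.
Row-greedy (each operator in turn takes its best remaining band) gives $2415M, worse by 279.
Next-best assignment: NorthTel→Band A, OrbitCom→Band F, Solara→Band D, VistaNet→Band E = $2469M.
Checked against all permutations: $2694M is optimal.
NorthTel's own top band is Band F ($653M), but forcing NorthTel→Band F and reassigning the rest optimally gives only $2415M — worse by 279.

NorthTel receives Band A.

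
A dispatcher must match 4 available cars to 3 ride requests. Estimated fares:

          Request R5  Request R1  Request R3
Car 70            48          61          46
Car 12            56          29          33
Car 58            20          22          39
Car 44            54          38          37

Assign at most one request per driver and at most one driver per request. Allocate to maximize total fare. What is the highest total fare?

Optimal: Car 12→Request R5 ($56), Car 70→Request R1 ($61), Car 58→Request R3 ($39) — total 56+61+39 = $156.
Next-best assignment: Car 12→Request R5, Car 70→Request R1, Car 44→Request R3 = $154.

Maximum total: $156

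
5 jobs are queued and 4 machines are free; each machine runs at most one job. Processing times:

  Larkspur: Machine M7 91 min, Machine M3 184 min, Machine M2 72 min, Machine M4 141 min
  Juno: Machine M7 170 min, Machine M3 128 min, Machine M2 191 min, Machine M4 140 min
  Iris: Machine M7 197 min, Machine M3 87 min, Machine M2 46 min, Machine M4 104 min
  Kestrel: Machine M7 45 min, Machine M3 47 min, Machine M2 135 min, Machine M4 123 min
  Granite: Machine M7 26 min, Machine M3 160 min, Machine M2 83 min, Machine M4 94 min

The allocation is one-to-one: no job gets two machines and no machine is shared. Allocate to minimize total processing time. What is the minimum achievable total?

Treat this as an assignment problem: match each job to one machine.
Optimal: Granite→Machine M7 (26 min), Kestrel→Machine M3 (47 min), Larkspur→Machine M2 (72 min), Iris→Machine M4 (104 min) — total 26+47+72+104 = 249 min.
Swapping Iris↔Granite (Iris→Machine M7 197 min, Granite→Machine M4 94 min) adds 161.
No other one-to-one assignment undercuts 249 min.

Minimum total: 249 min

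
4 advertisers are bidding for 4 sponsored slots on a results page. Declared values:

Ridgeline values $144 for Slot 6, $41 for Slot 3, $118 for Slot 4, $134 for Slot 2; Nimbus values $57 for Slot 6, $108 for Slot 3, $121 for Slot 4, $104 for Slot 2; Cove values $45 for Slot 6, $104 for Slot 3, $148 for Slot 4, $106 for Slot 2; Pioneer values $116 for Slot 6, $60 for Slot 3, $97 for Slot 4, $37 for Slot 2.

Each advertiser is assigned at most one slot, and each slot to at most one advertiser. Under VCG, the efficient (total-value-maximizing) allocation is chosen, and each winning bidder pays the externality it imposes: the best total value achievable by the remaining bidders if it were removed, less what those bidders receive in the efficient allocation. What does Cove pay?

Cove pays $13.

Efficient allocation: Ridgeline→Slot 2 ($134), Nimbus→Slot 3 ($108), Cove→Slot 4 ($148), Pioneer→Slot 6 ($116); total welfare W = $506.
Cove receives Slot 4 at value $148, so the others get W − 148 = $358.
Without Cove: best allocation of the remaining 3 bidders over all 4 slots is Ridgeline→Slot 2 ($134), Nimbus→Slot 4 ($121), Pioneer→Slot 6 ($116), total $371.
VCG payment = (others' best without Cove) − (others' welfare with Cove) = 371 − 358 = $13.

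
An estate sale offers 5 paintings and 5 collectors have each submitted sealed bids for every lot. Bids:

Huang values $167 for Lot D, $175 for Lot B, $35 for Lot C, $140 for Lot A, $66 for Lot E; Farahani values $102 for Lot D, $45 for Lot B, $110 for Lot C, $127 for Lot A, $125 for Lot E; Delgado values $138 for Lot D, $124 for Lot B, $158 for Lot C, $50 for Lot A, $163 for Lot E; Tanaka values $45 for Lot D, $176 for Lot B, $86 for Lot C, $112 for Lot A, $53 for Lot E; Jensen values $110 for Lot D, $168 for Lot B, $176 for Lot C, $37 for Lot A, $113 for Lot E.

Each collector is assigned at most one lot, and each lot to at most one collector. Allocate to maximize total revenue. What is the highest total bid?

Optimal: Huang→Lot D ($167), Farahani→Lot A ($127), Delgado→Lot E ($163), Tanaka→Lot B ($176), Jensen→Lot C ($176) — total 167+127+163+176+176 = $809.
Row-greedy (each collector in turn takes its best remaining lot) gives $661, worse by 148.
No other one-to-one assignment exceeds $809.

Max total: $809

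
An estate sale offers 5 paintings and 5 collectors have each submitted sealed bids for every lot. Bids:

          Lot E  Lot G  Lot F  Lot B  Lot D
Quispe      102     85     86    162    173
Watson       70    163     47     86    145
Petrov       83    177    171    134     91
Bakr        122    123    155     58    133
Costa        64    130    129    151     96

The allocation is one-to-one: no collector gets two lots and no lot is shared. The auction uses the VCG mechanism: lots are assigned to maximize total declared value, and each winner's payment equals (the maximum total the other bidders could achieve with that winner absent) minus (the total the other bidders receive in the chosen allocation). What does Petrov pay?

Efficient allocation: Quispe→Lot D ($173), Watson→Lot G ($163), Petrov→Lot F ($171), Bakr→Lot E ($122), Costa→Lot B ($151); total welfare W = $780.
Petrov receives Lot F at value $171, so the others get W − 171 = $609.
Without Petrov: best allocation of the remaining 4 bidders over all 5 lots is Quispe→Lot D ($173), Watson→Lot G ($163), Bakr→Lot F ($155), Costa→Lot B ($151), total $642.
VCG payment = (others' best without Petrov) − (others' welfare with Petrov) = 642 − 609 = $33.

Petrov pays $33.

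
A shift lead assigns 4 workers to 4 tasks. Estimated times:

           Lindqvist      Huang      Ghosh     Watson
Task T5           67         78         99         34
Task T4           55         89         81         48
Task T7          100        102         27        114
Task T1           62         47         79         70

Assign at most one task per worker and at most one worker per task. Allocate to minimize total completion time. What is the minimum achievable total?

Optimal: Lindqvist→Task T4 (55 min), Huang→Task T1 (47 min), Ghosh→Task T7 (27 min), Watson→Task T5 (34 min) — total 55+47+27+34 = 163 min.
Every other assignment is strictly worse.

Min total: 163 min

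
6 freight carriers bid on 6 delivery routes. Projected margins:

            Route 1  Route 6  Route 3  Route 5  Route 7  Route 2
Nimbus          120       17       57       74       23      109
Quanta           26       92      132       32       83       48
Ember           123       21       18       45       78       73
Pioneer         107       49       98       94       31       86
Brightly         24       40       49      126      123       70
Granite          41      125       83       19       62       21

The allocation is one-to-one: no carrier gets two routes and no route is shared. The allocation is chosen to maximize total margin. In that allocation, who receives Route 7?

Brightly receives Route 7.

Optimal: Nimbus→Route 2 ($109k), Quanta→Route 3 ($132k), Ember→Route 1 ($123k), Pioneer→Route 5 ($94k), Brightly→Route 7 ($123k), Granite→Route 6 ($125k) — total 109+132+123+94+123+125 = $706k.
Next-best assignment: Nimbus→Route 2, Quanta→Route 3, Ember→Route 7, Pioneer→Route 1, Brightly→Route 5, Granite→Route 6 = $677k.
Swapping Brightly↔Pioneer (Brightly→Route 5 $126k, Pioneer→Route 7 $31k) loses 60.
Brightly's own top route is Route 5 ($126k), but forcing Brightly→Route 5 and reassigning the rest optimally gives only $677k — worse by 29.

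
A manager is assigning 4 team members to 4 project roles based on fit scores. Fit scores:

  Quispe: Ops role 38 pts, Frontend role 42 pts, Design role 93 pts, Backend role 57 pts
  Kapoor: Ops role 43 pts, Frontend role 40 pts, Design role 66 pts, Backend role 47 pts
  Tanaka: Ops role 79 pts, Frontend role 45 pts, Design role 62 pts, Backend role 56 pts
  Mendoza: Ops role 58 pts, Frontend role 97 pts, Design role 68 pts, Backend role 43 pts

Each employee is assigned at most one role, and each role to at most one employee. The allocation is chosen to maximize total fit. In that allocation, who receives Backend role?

Kapoor receives Backend role.

This is the linear assignment problem.
Optimal: Quispe→Design role (93 pts), Kapoor→Backend role (47 pts), Tanaka→Ops role (79 pts), Mendoza→Frontend role (97 pts) — total 93+47+79+97 = 316 pts.
Checked against all permutations: 316 pts is optimal.
Kapoor's own top role is Design role (66 pts), but forcing Kapoor→Design role and reassigning the rest optimally gives only 299 pts — worse by 17.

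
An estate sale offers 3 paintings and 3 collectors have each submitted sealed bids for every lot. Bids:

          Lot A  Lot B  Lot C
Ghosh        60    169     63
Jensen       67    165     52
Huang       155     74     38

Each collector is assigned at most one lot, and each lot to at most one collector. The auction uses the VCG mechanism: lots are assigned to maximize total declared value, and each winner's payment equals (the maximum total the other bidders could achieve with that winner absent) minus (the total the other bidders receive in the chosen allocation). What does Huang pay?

Huang pays $8.

Efficient allocation: Ghosh→Lot C ($63), Jensen→Lot B ($165), Huang→Lot A ($155); total welfare W = $383.
Huang receives Lot A at value $155, so the others get W − 155 = $228.
Without Huang: best allocation of the remaining 2 bidders over all 3 lots is Ghosh→Lot B ($169), Jensen→Lot A ($67), total $236.
VCG payment = (others' best without Huang) − (others' welfare with Huang) = 236 − 228 = $8.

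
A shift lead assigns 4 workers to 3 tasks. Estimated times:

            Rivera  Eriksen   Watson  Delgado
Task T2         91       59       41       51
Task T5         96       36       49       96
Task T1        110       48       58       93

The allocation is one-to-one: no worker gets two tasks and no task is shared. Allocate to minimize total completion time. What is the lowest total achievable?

This is the linear assignment problem.
Optimal: Delgado→Task T2 (51 min), Eriksen→Task T5 (36 min), Watson→Task T1 (58 min) — total 51+36+58 = 145 min.
Column-greedy (each task in turn goes to its cheapest remaining worker) gives 170 min, worse by 25.
Checked against all permutations: 145 min is optimal.

Minimum total: 145 min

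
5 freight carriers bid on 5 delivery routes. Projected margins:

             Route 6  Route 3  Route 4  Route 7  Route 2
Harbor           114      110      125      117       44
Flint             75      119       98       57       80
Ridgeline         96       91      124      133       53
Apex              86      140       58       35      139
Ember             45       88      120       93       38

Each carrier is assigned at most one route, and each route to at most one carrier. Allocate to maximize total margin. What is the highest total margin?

Maximum total: $625k

Optimal: Harbor→Route 6 ($114k), Flint→Route 3 ($119k), Ridgeline→Route 7 ($133k), Apex→Route 2 ($139k), Ember→Route 4 ($120k) — total 114+119+133+139+120 = $625k.
Row-greedy (each carrier in turn takes its best remaining route) gives $561k, worse by 64.
Swapping Flint↔Ember (Flint→Route 4 $98k, Ember→Route 3 $88k) loses 53.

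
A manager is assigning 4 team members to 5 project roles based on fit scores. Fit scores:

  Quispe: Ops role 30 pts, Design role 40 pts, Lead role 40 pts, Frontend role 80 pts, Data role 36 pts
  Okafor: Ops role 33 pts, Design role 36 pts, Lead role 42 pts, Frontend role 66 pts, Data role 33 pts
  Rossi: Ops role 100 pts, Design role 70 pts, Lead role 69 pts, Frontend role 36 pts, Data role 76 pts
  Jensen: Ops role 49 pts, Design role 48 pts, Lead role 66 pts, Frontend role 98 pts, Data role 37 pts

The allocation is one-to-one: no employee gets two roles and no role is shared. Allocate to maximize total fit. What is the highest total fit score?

Maximum total: 282 pts

This is the linear assignment problem.
Optimal: Quispe→Frontend role (80 pts), Okafor→Design role (36 pts), Rossi→Ops role (100 pts), Jensen→Lead role (66 pts) — total 80+36+100+66 = 282 pts.
Column-greedy (each role in turn goes to its best remaining employee) gives 270 pts, worse by 12.
Next-best assignment: Quispe→Design role, Okafor→Lead role, Rossi→Ops role, Jensen→Frontend role = 280 pts.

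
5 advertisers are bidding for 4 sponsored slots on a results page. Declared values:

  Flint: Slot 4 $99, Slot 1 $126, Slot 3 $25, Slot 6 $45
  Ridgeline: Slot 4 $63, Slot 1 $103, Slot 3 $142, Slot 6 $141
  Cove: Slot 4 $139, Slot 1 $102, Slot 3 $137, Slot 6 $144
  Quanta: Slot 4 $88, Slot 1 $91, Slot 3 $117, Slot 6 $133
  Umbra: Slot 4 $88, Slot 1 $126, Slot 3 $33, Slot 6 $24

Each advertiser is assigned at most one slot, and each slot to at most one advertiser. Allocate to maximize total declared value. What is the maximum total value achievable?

Max total: $540

This is the linear assignment problem.
Optimal: Cove→Slot 4 ($139), Flint→Slot 1 ($126), Ridgeline→Slot 3 ($142), Quanta→Slot 6 ($133) — total 139+126+142+133 = $540.
Max-entry greedy (repeatedly take the single best remaining cell) gives $500, worse by 40.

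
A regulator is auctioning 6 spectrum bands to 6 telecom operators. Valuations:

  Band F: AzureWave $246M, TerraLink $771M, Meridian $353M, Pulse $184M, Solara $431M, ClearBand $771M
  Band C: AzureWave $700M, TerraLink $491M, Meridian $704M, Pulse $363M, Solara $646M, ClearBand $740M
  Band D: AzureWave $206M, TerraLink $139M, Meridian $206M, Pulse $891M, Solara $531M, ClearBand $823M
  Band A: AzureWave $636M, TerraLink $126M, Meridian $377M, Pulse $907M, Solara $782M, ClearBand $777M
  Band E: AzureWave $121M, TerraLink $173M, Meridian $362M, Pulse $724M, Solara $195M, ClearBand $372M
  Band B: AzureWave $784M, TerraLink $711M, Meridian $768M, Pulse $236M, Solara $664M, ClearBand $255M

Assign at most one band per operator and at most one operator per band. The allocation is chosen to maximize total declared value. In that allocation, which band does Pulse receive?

Pulse receives Band E.

Treat this as an assignment problem: match each operator to one band.
Optimal: AzureWave→Band B ($784M), TerraLink→Band F ($771M), Meridian→Band C ($704M), Pulse→Band E ($724M), Solara→Band A ($782M), ClearBand→Band D ($823M) — total 784+771+704+724+782+823 = $4588M.
Next-best assignment: AzureWave→Band C, TerraLink→Band F, Meridian→Band B, Pulse→Band E, Solara→Band A, ClearBand→Band D = $4568M.
Every other assignment is strictly worse.
Pulse's own top band is Band A ($907M), but forcing Pulse→Band A and reassigning the rest optimally gives only $4293M — worse by 295.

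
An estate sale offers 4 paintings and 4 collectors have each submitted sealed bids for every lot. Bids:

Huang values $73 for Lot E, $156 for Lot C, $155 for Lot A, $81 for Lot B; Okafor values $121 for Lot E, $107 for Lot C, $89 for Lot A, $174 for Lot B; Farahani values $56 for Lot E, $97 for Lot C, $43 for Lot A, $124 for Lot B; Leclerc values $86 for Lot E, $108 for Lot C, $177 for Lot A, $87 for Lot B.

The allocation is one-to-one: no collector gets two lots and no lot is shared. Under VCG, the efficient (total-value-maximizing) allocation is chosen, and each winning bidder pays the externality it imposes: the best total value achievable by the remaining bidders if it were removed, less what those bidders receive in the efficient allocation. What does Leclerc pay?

Leclerc pays $25.

Efficient allocation: Huang→Lot C ($156), Okafor→Lot E ($121), Farahani→Lot B ($124), Leclerc→Lot A ($177); total welfare W = $578.
Leclerc receives Lot A at value $177, so the others get W − 177 = $401.
Without Leclerc: best allocation of the remaining 3 bidders over all 4 lots is Huang→Lot A ($155), Okafor→Lot B ($174), Farahani→Lot C ($97), total $426.
VCG payment = (others' best without Leclerc) − (others' welfare with Leclerc) = 426 − 401 = $25.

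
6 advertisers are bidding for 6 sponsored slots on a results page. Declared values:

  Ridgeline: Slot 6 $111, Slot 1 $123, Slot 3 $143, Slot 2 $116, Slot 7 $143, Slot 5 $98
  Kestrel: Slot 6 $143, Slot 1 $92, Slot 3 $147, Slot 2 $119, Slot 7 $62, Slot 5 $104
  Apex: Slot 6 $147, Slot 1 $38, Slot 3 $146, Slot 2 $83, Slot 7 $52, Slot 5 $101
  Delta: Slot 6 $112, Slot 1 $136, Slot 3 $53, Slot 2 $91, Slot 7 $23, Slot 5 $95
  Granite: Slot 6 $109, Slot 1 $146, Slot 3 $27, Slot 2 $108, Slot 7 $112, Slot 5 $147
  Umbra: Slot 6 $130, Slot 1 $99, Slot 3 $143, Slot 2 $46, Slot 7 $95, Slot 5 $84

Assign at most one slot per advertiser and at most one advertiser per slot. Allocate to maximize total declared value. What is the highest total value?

Optimal: Ridgeline→Slot 7 ($143), Kestrel→Slot 2 ($119), Apex→Slot 6 ($147), Delta→Slot 1 ($136), Granite→Slot 5 ($147), Umbra→Slot 3 ($143) — total 143+119+147+136+147+143 = $835.
Max-entry greedy (repeatedly take the single best remaining cell) gives $766, worse by 69.
No other one-to-one assignment exceeds $835.

Max total: $835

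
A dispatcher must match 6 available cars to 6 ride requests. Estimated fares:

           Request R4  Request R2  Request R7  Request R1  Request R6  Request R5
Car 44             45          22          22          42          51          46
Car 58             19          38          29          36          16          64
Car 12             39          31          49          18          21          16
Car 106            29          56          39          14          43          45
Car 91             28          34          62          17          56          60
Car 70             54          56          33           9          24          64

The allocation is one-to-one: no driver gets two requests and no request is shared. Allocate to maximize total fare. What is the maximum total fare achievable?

Optimal: Car 44→Request R1 ($42), Car 58→Request R5 ($64), Car 12→Request R7 ($49), Car 106→Request R2 ($56), Car 91→Request R6 ($56), Car 70→Request R4 ($54) — total 42+64+49+56+56+54 = $321.
Row-greedy (each driver in turn takes its best remaining request) gives $257, worse by 64.
Next-best assignment: Car 44→Request R6, Car 58→Request R1, Car 12→Request R4, Car 106→Request R2, Car 91→Request R7, Car 70→Request R5 = $308.

Max total: $321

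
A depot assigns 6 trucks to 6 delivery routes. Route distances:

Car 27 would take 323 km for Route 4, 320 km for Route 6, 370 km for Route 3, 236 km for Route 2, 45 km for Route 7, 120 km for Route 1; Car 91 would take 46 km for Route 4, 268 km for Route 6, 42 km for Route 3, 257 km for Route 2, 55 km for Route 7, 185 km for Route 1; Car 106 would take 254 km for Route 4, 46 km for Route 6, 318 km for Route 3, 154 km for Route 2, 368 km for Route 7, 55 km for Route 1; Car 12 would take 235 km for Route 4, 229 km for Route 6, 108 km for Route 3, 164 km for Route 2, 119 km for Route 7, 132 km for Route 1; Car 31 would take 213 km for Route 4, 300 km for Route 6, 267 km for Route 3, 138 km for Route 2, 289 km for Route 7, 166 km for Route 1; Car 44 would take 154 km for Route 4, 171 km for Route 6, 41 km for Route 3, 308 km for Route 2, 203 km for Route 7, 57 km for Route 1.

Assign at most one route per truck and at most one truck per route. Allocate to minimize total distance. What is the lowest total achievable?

Min total: 440 km

Optimal: Car 27→Route 7 (45 km), Car 91→Route 4 (46 km), Car 106→Route 6 (46 km), Car 12→Route 3 (108 km), Car 31→Route 2 (138 km), Car 44→Route 1 (57 km) — total 45+46+46+108+138+57 = 440 km.
Min-entry greedy (repeatedly take the single cheapest remaining cell) gives 448 km, worse by 8.
Swapping Car 31↔Car 106 (Car 31→Route 6 300 km, Car 106→Route 2 154 km) adds 270.
No other one-to-one assignment undercuts 440 km.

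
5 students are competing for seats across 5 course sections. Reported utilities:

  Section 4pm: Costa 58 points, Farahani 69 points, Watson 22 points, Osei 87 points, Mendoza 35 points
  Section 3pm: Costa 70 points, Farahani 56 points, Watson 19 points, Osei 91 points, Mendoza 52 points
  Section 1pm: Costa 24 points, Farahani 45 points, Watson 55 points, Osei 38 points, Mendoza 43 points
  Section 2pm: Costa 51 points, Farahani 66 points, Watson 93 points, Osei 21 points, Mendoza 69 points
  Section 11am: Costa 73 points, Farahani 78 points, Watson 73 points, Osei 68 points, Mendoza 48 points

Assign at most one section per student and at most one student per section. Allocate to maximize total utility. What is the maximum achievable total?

Optimal: Costa→Section 3pm (70 points), Farahani→Section 11am (78 points), Watson→Section 2pm (93 points), Osei→Section 4pm (87 points), Mendoza→Section 1pm (43 points) — total 70+78+93+87+43 = 371 points.
Next-best assignment: Costa→Section 11am, Farahani→Section 4pm, Watson→Section 2pm, Osei→Section 3pm, Mendoza→Section 1pm = 369 points.

Max total: 371 points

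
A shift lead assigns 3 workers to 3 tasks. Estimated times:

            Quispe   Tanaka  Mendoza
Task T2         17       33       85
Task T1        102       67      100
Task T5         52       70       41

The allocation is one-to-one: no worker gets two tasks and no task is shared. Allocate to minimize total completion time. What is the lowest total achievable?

Minimum total: 125 min

Optimal: Quispe→Task T2 (17 min), Tanaka→Task T1 (67 min), Mendoza→Task T5 (41 min) — total 17+67+41 = 125 min.
Swapping Mendoza↔Quispe (Mendoza→Task T2 85 min, Quispe→Task T5 52 min) adds 79.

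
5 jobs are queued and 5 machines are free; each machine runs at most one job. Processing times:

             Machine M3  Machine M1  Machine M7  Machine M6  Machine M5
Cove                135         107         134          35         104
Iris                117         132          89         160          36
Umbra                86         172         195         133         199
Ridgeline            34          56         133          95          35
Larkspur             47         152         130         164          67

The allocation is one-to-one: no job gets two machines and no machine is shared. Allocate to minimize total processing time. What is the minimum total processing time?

Minimum total: 333 min

Optimal: Cove→Machine M6 (35 min), Iris→Machine M7 (89 min), Umbra→Machine M3 (86 min), Ridgeline→Machine M1 (56 min), Larkspur→Machine M5 (67 min) — total 35+89+86+56+67 = 333 min.
Min-entry greedy (repeatedly take the single cheapest remaining cell) gives 407 min, worse by 74.
Swapping Umbra↔Ridgeline (Umbra→Machine M1 172 min, Ridgeline→Machine M3 34 min) adds 64.
No other one-to-one assignment undercuts 333 min.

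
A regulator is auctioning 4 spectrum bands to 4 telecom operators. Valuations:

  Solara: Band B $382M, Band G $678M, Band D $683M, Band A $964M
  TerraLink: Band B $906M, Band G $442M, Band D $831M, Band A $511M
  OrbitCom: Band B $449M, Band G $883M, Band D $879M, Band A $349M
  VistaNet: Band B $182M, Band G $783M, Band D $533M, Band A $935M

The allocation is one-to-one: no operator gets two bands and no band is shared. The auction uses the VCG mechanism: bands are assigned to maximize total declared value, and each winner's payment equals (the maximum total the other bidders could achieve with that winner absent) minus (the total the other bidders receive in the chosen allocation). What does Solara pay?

Efficient allocation: Solara→Band A ($964M), TerraLink→Band B ($906M), OrbitCom→Band D ($879M), VistaNet→Band G ($783M); total welfare W = $3532M.
Solara receives Band A at value $964M, so the others get W − 964 = $2568M.
Without Solara: best allocation of the remaining 3 bidders over all 4 bands is TerraLink→Band B ($906M), OrbitCom→Band G ($883M), VistaNet→Band A ($935M), total $2724M.
VCG payment = (others' best without Solara) − (others' welfare with Solara) = 2724 − 2568 = $156M.

Solara pays $156M.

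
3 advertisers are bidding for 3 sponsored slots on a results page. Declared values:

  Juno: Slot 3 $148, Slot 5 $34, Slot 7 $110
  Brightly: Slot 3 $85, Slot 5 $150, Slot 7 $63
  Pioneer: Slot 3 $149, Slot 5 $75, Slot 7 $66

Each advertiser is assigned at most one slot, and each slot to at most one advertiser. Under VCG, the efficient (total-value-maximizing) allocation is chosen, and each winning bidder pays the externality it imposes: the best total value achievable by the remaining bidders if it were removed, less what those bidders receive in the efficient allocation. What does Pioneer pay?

Efficient allocation: Juno→Slot 7 ($110), Brightly→Slot 5 ($150), Pioneer→Slot 3 ($149); total welfare W = $409.
Pioneer receives Slot 3 at value $149, so the others get W − 149 = $260.
Without Pioneer: best allocation of the remaining 2 bidders over all 3 slots is Juno→Slot 3 ($148), Brightly→Slot 5 ($150), total $298.
VCG payment = (others' best without Pioneer) − (others' welfare with Pioneer) = 298 − 260 = $38.

Pioneer pays $38.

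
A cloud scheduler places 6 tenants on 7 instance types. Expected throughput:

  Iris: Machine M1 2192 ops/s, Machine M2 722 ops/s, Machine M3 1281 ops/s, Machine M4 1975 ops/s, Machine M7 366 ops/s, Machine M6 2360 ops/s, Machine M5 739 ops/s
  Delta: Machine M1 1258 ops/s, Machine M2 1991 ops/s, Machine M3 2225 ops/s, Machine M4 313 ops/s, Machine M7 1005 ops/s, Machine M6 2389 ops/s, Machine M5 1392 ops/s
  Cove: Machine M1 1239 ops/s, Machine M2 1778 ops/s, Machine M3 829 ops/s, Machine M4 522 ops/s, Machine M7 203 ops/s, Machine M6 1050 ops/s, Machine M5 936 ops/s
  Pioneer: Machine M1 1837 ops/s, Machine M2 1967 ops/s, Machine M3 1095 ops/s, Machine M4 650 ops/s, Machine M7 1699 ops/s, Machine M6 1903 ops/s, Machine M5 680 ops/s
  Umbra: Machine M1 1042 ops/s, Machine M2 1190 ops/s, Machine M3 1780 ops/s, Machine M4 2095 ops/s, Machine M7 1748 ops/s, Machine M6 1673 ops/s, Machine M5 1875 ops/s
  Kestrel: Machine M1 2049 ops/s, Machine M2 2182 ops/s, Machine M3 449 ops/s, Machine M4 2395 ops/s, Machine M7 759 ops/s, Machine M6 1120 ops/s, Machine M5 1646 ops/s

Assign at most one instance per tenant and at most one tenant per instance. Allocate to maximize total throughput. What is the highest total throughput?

Max total: 12470 ops/s

Optimal: Iris→Machine M6 (2360 ops/s), Delta→Machine M3 (2225 ops/s), Cove→Machine M2 (1778 ops/s), Pioneer→Machine M1 (1837 ops/s), Umbra→Machine M5 (1875 ops/s), Kestrel→Machine M4 (2395 ops/s) — total 2360+2225+1778+1837+1875+2395 = 12470 ops/s.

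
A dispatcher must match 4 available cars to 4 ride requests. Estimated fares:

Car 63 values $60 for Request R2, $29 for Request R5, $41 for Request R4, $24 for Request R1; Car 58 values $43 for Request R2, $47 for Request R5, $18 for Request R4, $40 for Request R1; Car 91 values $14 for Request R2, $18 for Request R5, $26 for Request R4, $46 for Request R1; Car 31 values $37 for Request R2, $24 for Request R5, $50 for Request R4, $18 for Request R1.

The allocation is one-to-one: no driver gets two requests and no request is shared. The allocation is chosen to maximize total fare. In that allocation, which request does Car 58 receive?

Car 58 receives Request R5.

Optimal: Car 63→Request R2 ($60), Car 58→Request R5 ($47), Car 91→Request R1 ($46), Car 31→Request R4 ($50) — total 60+47+46+50 = $203.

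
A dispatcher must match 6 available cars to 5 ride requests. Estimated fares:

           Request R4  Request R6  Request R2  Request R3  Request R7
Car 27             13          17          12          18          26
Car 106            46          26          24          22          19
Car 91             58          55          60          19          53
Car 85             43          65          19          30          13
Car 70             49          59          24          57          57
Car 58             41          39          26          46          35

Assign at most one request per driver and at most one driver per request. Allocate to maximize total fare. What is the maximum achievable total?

Optimal: Car 106→Request R4 ($46), Car 85→Request R6 ($65), Car 91→Request R2 ($60), Car 58→Request R3 ($46), Car 70→Request R7 ($57) — total 46+65+60+46+57 = $274.
No other one-to-one assignment exceeds $274.

Max total: $274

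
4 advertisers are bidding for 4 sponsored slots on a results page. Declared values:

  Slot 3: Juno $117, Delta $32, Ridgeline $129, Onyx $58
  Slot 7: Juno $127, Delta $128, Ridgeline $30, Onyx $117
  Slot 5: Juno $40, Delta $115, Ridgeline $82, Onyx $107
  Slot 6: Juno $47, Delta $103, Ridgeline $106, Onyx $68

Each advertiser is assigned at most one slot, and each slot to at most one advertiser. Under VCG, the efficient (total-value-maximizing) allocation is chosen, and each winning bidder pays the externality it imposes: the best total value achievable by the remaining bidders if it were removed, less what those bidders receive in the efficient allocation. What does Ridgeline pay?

Efficient allocation: Juno→Slot 7 ($127), Delta→Slot 6 ($103), Ridgeline→Slot 3 ($129), Onyx→Slot 5 ($107); total welfare W = $466.
Ridgeline receives Slot 3 at value $129, so the others get W − 129 = $337.
Without Ridgeline: best allocation of the remaining 3 bidders over all 4 slots is Juno→Slot 3 ($117), Delta→Slot 7 ($128), Onyx→Slot 5 ($107), total $352.
VCG payment = (others' best without Ridgeline) − (others' welfare with Ridgeline) = 352 − 337 = $15.

Ridgeline pays $15.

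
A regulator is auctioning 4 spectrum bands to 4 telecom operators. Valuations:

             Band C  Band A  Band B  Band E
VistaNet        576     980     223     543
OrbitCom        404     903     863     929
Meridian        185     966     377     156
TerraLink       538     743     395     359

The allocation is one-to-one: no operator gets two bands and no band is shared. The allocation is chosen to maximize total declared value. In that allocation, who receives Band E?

Optimal: VistaNet→Band E ($543M), OrbitCom→Band B ($863M), Meridian→Band A ($966M), TerraLink→Band C ($538M) — total 543+863+966+538 = $2910M.
Row-greedy (each operator in turn takes its best remaining band) gives $2824M, worse by 86.
Next-best assignment: VistaNet→Band C, OrbitCom→Band E, Meridian→Band A, TerraLink→Band B = $2866M.
Swapping OrbitCom↔VistaNet (OrbitCom→Band E $929M, VistaNet→Band B $223M) loses 254.
VistaNet's own top band is Band A ($980M), but forcing VistaNet→Band A and reassigning the rest optimally gives only $2824M — worse by 86.

VistaNet receives Band E.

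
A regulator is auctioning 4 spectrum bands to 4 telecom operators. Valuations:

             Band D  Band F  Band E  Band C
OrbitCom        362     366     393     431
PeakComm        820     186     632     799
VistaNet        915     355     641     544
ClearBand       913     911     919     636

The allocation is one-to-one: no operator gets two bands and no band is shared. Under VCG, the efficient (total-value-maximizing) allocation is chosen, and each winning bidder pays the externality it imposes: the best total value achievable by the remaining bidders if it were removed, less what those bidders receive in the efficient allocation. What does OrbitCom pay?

Efficient allocation: OrbitCom→Band E ($393M), PeakComm→Band C ($799M), VistaNet→Band D ($915M), ClearBand→Band F ($911M); total welfare W = $3018M.
OrbitCom receives Band E at value $393M, so the others get W − 393 = $2625M.
Without OrbitCom: best allocation of the remaining 3 bidders over all 4 bands is PeakComm→Band C ($799M), VistaNet→Band D ($915M), ClearBand→Band E ($919M), total $2633M.
VCG payment = (others' best without OrbitCom) − (others' welfare with OrbitCom) = 2633 − 2625 = $8M.

OrbitCom pays $8M.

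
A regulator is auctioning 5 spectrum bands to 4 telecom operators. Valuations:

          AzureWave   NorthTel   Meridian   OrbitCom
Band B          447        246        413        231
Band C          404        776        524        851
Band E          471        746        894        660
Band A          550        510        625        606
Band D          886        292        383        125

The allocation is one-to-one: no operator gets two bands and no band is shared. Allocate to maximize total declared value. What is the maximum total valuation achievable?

Maximum total: $3162M

This is a one-to-one assignment (maximum-weight bipartite matching).
Optimal: AzureWave→Band D ($886M), NorthTel→Band C ($776M), Meridian→Band E ($894M), OrbitCom→Band A ($606M) — total 886+776+894+606 = $3162M.
Column-greedy (each band in turn goes to its best remaining operator) gives $2702M, worse by 460.
Swapping AzureWave↔Meridian (AzureWave→Band E $471M, Meridian→Band D $383M) loses 926.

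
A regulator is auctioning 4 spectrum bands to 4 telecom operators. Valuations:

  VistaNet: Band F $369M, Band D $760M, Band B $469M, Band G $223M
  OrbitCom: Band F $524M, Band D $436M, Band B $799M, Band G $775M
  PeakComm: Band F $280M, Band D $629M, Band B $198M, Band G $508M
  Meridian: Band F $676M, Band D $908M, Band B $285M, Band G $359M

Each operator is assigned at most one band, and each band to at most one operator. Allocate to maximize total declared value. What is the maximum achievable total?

Optimal: VistaNet→Band D ($760M), OrbitCom→Band B ($799M), PeakComm→Band G ($508M), Meridian→Band F ($676M) — total 760+799+508+676 = $2743M.
Max-entry greedy (repeatedly take the single best remaining cell) gives $2584M, worse by 159.
Every other assignment is strictly worse.

Max total: $2743M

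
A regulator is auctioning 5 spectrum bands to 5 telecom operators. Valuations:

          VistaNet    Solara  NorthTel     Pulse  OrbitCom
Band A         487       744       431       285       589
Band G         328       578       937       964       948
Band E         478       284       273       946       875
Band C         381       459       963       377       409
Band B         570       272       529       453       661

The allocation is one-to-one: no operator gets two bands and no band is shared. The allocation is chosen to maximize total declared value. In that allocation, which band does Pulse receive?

Pulse receives Band E.

Optimal: VistaNet→Band B ($570M), Solara→Band A ($744M), NorthTel→Band C ($963M), Pulse→Band E ($946M), OrbitCom→Band G ($948M) — total 570+744+963+946+948 = $4171M.
Column-greedy (each band in turn goes to its best remaining operator) gives $4116M, worse by 55.
Next-best assignment: VistaNet→Band B, Solara→Band A, NorthTel→Band C, Pulse→Band G, OrbitCom→Band E = $4116M.
Swapping Pulse↔Solara (Pulse→Band A $285M, Solara→Band E $284M) loses 1121.
Pulse's own top band is Band G ($964M), but forcing Pulse→Band G and reassigning the rest optimally gives only $4116M — worse by 55.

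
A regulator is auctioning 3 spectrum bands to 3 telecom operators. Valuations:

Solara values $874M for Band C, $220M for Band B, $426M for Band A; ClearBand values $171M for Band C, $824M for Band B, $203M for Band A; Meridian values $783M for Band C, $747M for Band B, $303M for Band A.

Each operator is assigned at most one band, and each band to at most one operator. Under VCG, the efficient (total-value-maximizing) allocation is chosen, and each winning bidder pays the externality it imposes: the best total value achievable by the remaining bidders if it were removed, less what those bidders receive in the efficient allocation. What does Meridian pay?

Efficient allocation: Solara→Band A ($426M), ClearBand→Band B ($824M), Meridian→Band C ($783M); total welfare W = $2033M.
Meridian receives Band C at value $783M, so the others get W − 783 = $1250M.
Without Meridian: best allocation of the remaining 2 bidders over all 3 bands is Solara→Band C ($874M), ClearBand→Band B ($824M), total $1698M.
VCG payment = (others' best without Meridian) − (others' welfare with Meridian) = 1698 − 1250 = $448M.

Meridian pays $448M.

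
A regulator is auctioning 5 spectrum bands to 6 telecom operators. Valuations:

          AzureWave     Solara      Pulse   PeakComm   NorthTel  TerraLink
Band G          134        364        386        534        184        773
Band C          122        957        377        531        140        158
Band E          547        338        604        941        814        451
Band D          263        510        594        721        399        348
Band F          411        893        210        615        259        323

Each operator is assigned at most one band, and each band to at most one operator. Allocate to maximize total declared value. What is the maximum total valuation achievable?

Treat this as an assignment problem: match each operator to one band.
Optimal: TerraLink→Band G ($773M), Solara→Band C ($957M), NorthTel→Band E ($814M), Pulse→Band D ($594M), PeakComm→Band F ($615M) — total 773+957+814+594+615 = $3753M.
Row-greedy (each operator in turn takes its best remaining band) gives $2897M, worse by 856.
Every other assignment is strictly worse.

Max total: $3753M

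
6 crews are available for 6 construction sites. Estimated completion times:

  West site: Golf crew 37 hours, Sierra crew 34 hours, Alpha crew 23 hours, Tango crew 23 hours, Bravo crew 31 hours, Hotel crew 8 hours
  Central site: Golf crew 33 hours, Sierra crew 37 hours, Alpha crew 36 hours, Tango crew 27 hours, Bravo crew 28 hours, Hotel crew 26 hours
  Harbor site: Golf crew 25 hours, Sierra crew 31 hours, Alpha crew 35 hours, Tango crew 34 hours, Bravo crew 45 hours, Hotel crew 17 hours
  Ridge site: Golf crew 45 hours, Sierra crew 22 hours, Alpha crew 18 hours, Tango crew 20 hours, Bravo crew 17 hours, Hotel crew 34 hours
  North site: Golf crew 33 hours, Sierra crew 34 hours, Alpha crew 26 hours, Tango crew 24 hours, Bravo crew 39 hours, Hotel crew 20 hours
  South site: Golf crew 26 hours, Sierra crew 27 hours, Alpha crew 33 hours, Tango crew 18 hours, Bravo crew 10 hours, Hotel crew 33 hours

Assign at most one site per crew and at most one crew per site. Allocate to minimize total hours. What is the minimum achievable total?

Optimal: Golf crew→Harbor site (25 hours), Sierra crew→Ridge site (22 hours), Alpha crew→North site (26 hours), Tango crew→Central site (27 hours), Bravo crew→South site (10 hours), Hotel crew→West site (8 hours) — total 25+22+26+27+10+8 = 118 hours.
Column-greedy (each site in turn goes to its cheapest remaining crew) gives 130 hours, worse by 12.
Next-best assignment: Golf crew→Harbor site, Sierra crew→Central site, Alpha crew→Ridge site, Tango crew→North site, Bravo crew→South site, Hotel crew→West site = 122 hours.

Min total: 118 hours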